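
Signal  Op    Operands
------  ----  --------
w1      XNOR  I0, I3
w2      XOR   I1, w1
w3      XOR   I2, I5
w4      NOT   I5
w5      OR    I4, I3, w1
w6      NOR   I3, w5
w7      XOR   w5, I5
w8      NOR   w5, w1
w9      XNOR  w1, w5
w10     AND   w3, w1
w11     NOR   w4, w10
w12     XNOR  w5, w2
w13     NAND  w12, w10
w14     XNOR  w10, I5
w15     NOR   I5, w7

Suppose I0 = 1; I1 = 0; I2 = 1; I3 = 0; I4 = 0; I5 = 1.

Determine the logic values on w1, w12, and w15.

w1 = 0  w12 = 1  w15 = 0

w1 = I0 XNOR I3 = 1 XNOR 0 = 0
w2 = I1 XOR w1 = 0 XOR 0 = 0
w5 = I4 OR I3 OR w1 = 0 OR 0 OR 0 = 0
w7 = w5 XOR I5 = 0 XOR 1 = 1
w12 = w5 XNOR w2 = 0 XNOR 0 = 1
w15 = I5 NOR w7 = 1 NOR 1 = 0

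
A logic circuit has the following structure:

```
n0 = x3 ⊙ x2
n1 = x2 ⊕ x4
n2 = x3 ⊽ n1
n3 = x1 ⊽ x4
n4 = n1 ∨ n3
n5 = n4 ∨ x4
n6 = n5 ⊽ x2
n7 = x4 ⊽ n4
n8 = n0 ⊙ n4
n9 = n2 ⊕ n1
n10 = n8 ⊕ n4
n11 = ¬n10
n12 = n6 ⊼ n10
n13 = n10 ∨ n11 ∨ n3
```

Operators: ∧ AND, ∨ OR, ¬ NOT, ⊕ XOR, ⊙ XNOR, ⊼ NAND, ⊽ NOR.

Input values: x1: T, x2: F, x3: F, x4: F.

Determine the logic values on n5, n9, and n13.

n5 = F, n9 = T, n13 = T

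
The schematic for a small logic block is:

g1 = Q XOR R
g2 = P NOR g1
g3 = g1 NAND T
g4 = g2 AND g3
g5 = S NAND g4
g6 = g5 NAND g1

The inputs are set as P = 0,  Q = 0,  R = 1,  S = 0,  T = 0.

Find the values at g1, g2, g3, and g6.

g1 = Q XOR R = 0 XOR 1 = 1
g2 = P NOR g1 = 0 NOR 1 = 0
g3 = g1 NAND T = 1 NAND 0 = 1
g4 = g2 AND g3 = 0 AND 1 = 0
g5 = S NAND g4 = 0 NAND 0 = 1
g6 = g5 NAND g1 = 1 NAND 1 = 0

g1 = 1  g2 = 0  g3 = 1  g6 = 0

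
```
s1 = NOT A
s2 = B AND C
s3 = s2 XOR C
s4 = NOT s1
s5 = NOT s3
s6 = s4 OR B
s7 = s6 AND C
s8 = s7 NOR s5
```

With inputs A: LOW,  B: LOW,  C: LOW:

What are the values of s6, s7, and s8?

s6 = LOW, s7 = LOW, s8 = LOW

s1 = NOT A = NOT LOW = HIGH
s2 = B AND C = LOW AND LOW = LOW
s3 = s2 XOR C = LOW XOR LOW = LOW
s4 = NOT s1 = NOT HIGH = LOW
s5 = NOT s3 = NOT LOW = HIGH
s6 = s4 OR B = LOW OR LOW = LOW
s7 = s6 AND C = LOW AND LOW = LOW
s8 = s7 NOR s5 = LOW NOR HIGH = LOW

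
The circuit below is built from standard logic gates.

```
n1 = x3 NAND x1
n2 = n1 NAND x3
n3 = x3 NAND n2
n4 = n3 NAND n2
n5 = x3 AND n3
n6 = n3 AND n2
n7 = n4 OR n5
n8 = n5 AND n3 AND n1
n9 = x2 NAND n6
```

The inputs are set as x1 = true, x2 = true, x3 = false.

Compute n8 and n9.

n1 = x3 NAND x1 = false NAND true = true
n2 = n1 NAND x3 = true NAND false = true
n3 = x3 NAND n2 = false NAND true = true
n5 = x3 AND n3 = false AND true = false
n6 = n3 AND n2 = true AND true = true
n8 = n5 AND n3 AND n1 = false AND true AND true = false
n9 = x2 NAND n6 = true NAND true = false

n8 = false, n9 = false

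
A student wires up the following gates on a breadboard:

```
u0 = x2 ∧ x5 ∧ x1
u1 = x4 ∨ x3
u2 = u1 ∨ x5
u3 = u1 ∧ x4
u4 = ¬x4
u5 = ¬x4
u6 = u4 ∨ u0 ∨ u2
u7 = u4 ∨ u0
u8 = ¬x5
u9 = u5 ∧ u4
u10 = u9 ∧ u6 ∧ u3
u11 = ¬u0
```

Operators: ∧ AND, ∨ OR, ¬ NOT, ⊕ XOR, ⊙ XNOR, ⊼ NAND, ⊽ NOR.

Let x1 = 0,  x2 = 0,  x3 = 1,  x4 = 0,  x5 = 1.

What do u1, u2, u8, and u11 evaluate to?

u1 = 1  u2 = 1  u8 = 0  u11 = 1

u0 = x2 AND x5 AND x1 = 0 AND 1 AND 0 = 0
u1 = x4 OR x3 = 0 OR 1 = 1
u2 = u1 OR x5 = 1 OR 1 = 1
u8 = NOT x5 = NOT 1 = 0
u11 = NOT u0 = NOT 0 = 1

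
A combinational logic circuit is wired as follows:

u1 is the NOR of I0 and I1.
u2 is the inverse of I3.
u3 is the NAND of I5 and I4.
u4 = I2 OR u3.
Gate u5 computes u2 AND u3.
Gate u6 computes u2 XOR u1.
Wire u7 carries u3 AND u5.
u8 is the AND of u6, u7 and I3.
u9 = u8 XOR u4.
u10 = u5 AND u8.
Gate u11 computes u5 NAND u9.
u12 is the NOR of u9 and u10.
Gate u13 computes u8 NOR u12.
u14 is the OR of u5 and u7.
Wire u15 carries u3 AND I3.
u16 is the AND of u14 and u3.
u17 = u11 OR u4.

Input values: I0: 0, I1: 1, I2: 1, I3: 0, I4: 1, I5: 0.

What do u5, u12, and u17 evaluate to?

u5 = 1; u12 = 0; u17 = 1

u1 = I0 NOR I1 = 0 NOR 1 = 0
u2 = NOT I3 = NOT 0 = 1
u3 = I5 NAND I4 = 0 NAND 1 = 1
u4 = I2 OR u3 = 1 OR 1 = 1
u5 = u2 AND u3 = 1 AND 1 = 1
u6 = u2 XOR u1 = 1 XOR 0 = 1
u7 = u3 AND u5 = 1 AND 1 = 1
u8 = u6 AND u7 AND I3 = 1 AND 1 AND 0 = 0
u9 = u8 XOR u4 = 0 XOR 1 = 1
u10 = u5 AND u8 = 1 AND 0 = 0
u11 = u5 NAND u9 = 1 NAND 1 = 0
u12 = u9 NOR u10 = 1 NOR 0 = 0
u17 = u11 OR u4 = 0 OR 1 = 1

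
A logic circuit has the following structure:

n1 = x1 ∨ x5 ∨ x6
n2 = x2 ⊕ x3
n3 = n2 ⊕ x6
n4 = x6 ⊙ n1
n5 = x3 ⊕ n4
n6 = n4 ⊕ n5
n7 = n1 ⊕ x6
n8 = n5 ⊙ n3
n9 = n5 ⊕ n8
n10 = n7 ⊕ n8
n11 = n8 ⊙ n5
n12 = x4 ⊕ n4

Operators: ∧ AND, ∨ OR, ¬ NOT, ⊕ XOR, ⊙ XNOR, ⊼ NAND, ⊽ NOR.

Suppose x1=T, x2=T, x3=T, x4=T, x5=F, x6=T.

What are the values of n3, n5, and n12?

n1 = x1 OR x5 OR x6 = T OR F OR T = T
n2 = x2 XOR x3 = T XOR T = F
n3 = n2 XOR x6 = F XOR T = T
n4 = x6 XNOR n1 = T XNOR T = T
n5 = x3 XOR n4 = T XOR T = F
n12 = x4 XOR n4 = T XOR T = F

n3 = T, n5 = F, n12 = F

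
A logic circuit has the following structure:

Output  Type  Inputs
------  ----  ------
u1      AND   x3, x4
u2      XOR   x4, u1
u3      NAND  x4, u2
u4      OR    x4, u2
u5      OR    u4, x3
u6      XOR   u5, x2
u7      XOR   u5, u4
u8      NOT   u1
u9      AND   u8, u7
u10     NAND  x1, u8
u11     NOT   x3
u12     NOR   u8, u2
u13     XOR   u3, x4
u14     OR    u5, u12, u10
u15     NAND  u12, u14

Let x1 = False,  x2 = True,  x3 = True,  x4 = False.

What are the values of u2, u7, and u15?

u2 = False, u7 = True, u15 = True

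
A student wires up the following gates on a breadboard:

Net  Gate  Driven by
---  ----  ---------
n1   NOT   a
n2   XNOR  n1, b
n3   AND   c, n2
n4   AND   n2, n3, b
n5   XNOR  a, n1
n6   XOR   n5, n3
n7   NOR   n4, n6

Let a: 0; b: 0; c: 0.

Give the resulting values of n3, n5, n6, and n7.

n1 = NOT a = NOT 0 = 1
n2 = n1 XNOR b = 1 XNOR 0 = 0
n3 = c AND n2 = 0 AND 0 = 0
n4 = n2 AND n3 AND b = 0 AND 0 AND 0 = 0
n5 = a XNOR n1 = 0 XNOR 1 = 0
n6 = n5 XOR n3 = 0 XOR 0 = 0
n7 = n4 NOR n6 = 0 NOR 0 = 1

n3 = 0, n5 = 0, n6 = 0, n7 = 1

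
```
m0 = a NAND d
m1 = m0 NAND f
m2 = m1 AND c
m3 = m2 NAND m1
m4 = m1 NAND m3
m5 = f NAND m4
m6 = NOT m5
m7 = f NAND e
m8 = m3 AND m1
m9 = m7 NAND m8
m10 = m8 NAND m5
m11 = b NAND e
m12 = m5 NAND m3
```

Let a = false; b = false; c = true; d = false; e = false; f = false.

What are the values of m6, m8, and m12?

m0 = a NAND d = false NAND false = true
m1 = m0 NAND f = true NAND false = true
m2 = m1 AND c = true AND true = true
m3 = m2 NAND m1 = true NAND true = false
m4 = m1 NAND m3 = true NAND false = true
m5 = f NAND m4 = false NAND true = true
m6 = NOT m5 = NOT true = false
m8 = m3 AND m1 = false AND true = false
m12 = m5 NAND m3 = true NAND false = true

m6 = false  m8 = false  m12 = true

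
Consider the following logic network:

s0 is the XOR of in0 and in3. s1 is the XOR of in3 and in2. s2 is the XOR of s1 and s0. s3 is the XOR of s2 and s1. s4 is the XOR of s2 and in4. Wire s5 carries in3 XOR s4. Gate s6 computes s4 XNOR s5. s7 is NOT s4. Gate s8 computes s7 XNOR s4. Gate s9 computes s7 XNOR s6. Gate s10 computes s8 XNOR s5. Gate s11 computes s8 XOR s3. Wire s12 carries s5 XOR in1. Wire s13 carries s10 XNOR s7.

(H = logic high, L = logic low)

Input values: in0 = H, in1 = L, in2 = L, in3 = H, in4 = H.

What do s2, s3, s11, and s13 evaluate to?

s0 = in0 XOR in3 = H XOR H = L
s1 = in3 XOR in2 = H XOR L = H
s2 = s1 XOR s0 = H XOR L = H
s3 = s2 XOR s1 = H XOR H = L
s4 = s2 XOR in4 = H XOR H = L
s5 = in3 XOR s4 = H XOR L = H
s7 = NOT s4 = NOT L = H
s8 = s7 XNOR s4 = H XNOR L = L
s10 = s8 XNOR s5 = L XNOR H = L
s11 = s8 XOR s3 = L XOR L = L
s13 = s10 XNOR s7 = L XNOR H = L

s2 = H, s3 = L, s11 = L, s13 = L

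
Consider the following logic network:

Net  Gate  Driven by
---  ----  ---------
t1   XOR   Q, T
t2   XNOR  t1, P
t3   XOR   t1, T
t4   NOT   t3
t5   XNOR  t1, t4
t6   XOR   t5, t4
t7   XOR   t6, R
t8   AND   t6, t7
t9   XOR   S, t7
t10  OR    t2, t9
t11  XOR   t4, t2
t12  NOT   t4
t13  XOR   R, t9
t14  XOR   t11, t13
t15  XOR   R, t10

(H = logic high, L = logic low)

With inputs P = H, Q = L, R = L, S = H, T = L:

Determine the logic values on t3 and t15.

t3 = L, t15 = L

t1 = Q XOR T = L XOR L = L
t2 = t1 XNOR P = L XNOR H = L
t3 = t1 XOR T = L XOR L = L
t4 = NOT t3 = NOT L = H
t5 = t1 XNOR t4 = L XNOR H = L
t6 = t5 XOR t4 = L XOR H = H
t7 = t6 XOR R = H XOR L = H
t9 = S XOR t7 = H XOR H = L
t10 = t2 OR t9 = L OR L = L
t15 = R XOR t10 = L XOR L = L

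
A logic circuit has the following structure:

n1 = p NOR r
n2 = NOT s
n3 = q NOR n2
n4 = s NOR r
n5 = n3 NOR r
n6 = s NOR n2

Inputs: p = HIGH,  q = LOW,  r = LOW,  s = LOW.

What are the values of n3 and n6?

n3 = LOW  n6 = LOW

n2 = NOT s = NOT LOW = HIGH
n3 = q NOR n2 = LOW NOR HIGH = LOW
n6 = s NOR n2 = LOW NOR HIGH = LOW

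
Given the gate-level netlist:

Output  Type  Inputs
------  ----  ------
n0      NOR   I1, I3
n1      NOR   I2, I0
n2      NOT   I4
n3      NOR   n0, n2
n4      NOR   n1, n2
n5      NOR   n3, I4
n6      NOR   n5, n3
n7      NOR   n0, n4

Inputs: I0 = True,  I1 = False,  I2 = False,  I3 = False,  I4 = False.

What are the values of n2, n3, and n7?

n0 = I1 NOR I3 = False NOR False = True
n1 = I2 NOR I0 = False NOR True = False
n2 = NOT I4 = NOT False = True
n3 = n0 NOR n2 = True NOR True = False
n4 = n1 NOR n2 = False NOR True = False
n7 = n0 NOR n4 = True NOR False = False

n2 = True, n3 = False, n7 = False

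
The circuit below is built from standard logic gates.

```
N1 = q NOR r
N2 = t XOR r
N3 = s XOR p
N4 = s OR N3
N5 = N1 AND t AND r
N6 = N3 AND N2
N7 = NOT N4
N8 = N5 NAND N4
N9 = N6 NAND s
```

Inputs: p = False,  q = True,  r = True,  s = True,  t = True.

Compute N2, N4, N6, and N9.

N2 = False, N4 = True, N6 = False, N9 = True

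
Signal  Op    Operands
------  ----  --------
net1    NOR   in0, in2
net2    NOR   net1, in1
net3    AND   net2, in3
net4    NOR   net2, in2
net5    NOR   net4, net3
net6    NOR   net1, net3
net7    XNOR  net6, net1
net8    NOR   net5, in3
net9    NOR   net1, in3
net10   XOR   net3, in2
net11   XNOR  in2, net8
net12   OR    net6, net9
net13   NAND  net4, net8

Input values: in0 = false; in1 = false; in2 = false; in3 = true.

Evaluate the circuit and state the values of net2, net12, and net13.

net2 = false, net12 = false, net13 = true

net1 = in0 NOR in2 = false NOR false = true
net2 = net1 NOR in1 = true NOR false = false
net3 = net2 AND in3 = false AND true = false
net4 = net2 NOR in2 = false NOR false = true
net5 = net4 NOR net3 = true NOR false = false
net6 = net1 NOR net3 = true NOR false = false
net8 = net5 NOR in3 = false NOR true = false
net9 = net1 NOR in3 = true NOR true = false
net12 = net6 OR net9 = false OR false = false
net13 = net4 NAND net8 = true NAND false = true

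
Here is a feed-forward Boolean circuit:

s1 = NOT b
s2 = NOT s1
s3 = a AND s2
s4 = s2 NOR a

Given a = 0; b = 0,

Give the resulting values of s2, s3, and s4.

s2 = 0, s3 = 0, s4 = 1

s1 = NOT b = NOT 0 = 1
s2 = NOT s1 = NOT 1 = 0
s3 = a AND s2 = 0 AND 0 = 0
s4 = s2 NOR a = 0 NOR 0 = 1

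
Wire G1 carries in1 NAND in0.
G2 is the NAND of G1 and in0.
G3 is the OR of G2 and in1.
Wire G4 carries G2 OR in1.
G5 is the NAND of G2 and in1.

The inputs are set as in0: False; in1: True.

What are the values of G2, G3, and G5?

G2 = True  G3 = True  G5 = False

G1 = in1 NAND in0 = True NAND False = True
G2 = G1 NAND in0 = True NAND False = True
G3 = G2 OR in1 = True OR True = True
G5 = G2 NAND in1 = True NAND True = False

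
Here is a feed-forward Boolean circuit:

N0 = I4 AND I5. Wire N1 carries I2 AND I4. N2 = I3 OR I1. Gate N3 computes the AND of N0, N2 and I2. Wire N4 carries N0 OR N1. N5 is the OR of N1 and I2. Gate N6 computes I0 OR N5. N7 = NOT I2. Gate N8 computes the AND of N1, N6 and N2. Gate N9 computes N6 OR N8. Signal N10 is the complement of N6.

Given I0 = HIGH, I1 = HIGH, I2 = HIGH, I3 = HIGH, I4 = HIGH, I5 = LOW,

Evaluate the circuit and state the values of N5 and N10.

N5 = HIGH  N10 = LOW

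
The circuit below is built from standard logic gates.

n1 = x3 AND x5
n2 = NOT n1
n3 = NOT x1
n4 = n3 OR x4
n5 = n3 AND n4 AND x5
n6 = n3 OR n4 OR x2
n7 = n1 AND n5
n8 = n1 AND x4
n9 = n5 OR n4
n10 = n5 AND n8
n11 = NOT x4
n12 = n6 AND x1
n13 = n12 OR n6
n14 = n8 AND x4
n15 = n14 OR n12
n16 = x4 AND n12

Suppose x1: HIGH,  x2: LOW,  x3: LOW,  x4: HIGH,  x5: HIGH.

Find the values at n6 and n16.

n6 = HIGH, n16 = HIGH

n3 = NOT x1 = NOT HIGH = LOW
n4 = n3 OR x4 = LOW OR HIGH = HIGH
n6 = n3 OR n4 OR x2 = LOW OR HIGH OR LOW = HIGH
n12 = n6 AND x1 = HIGH AND HIGH = HIGH
n16 = x4 AND n12 = HIGH AND HIGH = HIGH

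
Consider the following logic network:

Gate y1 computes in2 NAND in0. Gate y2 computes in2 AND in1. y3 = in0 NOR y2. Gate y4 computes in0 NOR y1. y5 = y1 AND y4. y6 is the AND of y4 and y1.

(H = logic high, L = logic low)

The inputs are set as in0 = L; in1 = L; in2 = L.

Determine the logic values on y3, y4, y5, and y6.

y3 = H, y4 = L, y5 = L, y6 = L

y1 = in2 NAND in0 = L NAND L = H
y2 = in2 AND in1 = L AND L = L
y3 = in0 NOR y2 = L NOR L = H
y4 = in0 NOR y1 = L NOR H = L
y5 = y1 AND y4 = H AND L = L
y6 = y4 AND y1 = L AND H = L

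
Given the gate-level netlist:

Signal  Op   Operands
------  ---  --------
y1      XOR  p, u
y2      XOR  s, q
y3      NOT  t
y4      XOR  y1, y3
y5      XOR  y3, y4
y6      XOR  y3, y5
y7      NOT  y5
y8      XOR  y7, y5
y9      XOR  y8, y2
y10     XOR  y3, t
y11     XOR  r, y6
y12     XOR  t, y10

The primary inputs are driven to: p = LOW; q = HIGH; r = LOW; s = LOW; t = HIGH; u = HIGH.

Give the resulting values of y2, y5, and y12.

y1 = p XOR u = LOW XOR HIGH = HIGH
y2 = s XOR q = LOW XOR HIGH = HIGH
y3 = NOT t = NOT HIGH = LOW
y4 = y1 XOR y3 = HIGH XOR LOW = HIGH
y5 = y3 XOR y4 = LOW XOR HIGH = HIGH
y10 = y3 XOR t = LOW XOR HIGH = HIGH
y12 = t XOR y10 = HIGH XOR HIGH = LOW

y2 = HIGH  y5 = HIGH  y12 = LOW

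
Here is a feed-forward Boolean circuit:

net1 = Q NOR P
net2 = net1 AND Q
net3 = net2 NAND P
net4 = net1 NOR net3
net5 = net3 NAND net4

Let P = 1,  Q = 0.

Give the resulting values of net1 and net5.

net1 = 0; net5 = 1

net1 = Q NOR P = 0 NOR 1 = 0
net2 = net1 AND Q = 0 AND 0 = 0
net3 = net2 NAND P = 0 NAND 1 = 1
net4 = net1 NOR net3 = 0 NOR 1 = 0
net5 = net3 NAND net4 = 1 NAND 0 = 1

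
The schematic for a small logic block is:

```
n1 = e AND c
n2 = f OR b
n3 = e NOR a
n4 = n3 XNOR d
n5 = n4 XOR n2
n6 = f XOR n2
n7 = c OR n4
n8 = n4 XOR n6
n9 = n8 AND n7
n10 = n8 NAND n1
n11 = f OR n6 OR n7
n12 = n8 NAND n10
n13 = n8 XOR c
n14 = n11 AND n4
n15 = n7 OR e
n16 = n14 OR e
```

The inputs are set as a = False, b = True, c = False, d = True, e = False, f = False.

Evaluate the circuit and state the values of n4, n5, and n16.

n2 = f OR b = False OR True = True
n3 = e NOR a = False NOR False = True
n4 = n3 XNOR d = True XNOR True = True
n5 = n4 XOR n2 = True XOR True = False
n6 = f XOR n2 = False XOR True = True
n7 = c OR n4 = False OR True = True
n11 = f OR n6 OR n7 = False OR True OR True = True
n14 = n11 AND n4 = True AND True = True
n16 = n14 OR e = True OR False = True

n4 = True, n5 = False, n16 = True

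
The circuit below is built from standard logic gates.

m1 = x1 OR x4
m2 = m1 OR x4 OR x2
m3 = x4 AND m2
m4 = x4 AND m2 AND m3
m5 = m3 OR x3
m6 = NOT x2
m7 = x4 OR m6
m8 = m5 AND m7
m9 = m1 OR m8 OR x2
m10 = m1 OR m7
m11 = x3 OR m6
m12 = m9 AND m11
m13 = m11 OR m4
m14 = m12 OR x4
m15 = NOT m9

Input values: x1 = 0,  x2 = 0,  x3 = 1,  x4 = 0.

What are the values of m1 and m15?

m1 = x1 OR x4 = 0 OR 0 = 0
m2 = m1 OR x4 OR x2 = 0 OR 0 OR 0 = 0
m3 = x4 AND m2 = 0 AND 0 = 0
m5 = m3 OR x3 = 0 OR 1 = 1
m6 = NOT x2 = NOT 0 = 1
m7 = x4 OR m6 = 0 OR 1 = 1
m8 = m5 AND m7 = 1 AND 1 = 1
m9 = m1 OR m8 OR x2 = 0 OR 1 OR 0 = 1
m15 = NOT m9 = NOT 1 = 0

m1 = 0  m15 = 0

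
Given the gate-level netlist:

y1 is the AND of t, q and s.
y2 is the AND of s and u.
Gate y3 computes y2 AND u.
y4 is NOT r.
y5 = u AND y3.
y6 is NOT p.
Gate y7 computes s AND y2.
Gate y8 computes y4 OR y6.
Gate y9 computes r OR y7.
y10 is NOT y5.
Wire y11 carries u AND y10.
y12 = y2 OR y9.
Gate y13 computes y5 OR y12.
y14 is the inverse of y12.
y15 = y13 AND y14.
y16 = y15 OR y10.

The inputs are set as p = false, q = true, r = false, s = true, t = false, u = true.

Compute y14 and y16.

y14 = false  y16 = false

y2 = s AND u = true AND true = true
y3 = y2 AND u = true AND true = true
y5 = u AND y3 = true AND true = true
y7 = s AND y2 = true AND true = true
y9 = r OR y7 = false OR true = true
y10 = NOT y5 = NOT true = false
y12 = y2 OR y9 = true OR true = true
y13 = y5 OR y12 = true OR true = true
y14 = NOT y12 = NOT true = false
y15 = y13 AND y14 = true AND false = false
y16 = y15 OR y10 = false OR false = false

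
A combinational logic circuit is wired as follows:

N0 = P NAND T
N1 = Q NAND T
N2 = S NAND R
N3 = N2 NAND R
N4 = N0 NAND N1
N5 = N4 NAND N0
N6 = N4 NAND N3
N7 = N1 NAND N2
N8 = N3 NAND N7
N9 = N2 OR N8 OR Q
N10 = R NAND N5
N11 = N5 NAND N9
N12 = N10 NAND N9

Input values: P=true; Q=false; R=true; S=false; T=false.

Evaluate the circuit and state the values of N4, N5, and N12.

N4 = false, N5 = true, N12 = true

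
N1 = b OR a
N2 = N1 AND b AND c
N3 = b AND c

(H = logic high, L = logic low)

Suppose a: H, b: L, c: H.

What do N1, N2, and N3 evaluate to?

N1 = H, N2 = L, N3 = L

N1 = b OR a = L OR H = H
N2 = N1 AND b AND c = H AND L AND H = L
N3 = b AND c = L AND H = L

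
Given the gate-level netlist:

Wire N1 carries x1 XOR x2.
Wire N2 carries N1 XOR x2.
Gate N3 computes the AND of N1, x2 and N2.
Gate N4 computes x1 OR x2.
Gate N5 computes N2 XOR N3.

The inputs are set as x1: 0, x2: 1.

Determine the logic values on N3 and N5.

N3 = 0; N5 = 0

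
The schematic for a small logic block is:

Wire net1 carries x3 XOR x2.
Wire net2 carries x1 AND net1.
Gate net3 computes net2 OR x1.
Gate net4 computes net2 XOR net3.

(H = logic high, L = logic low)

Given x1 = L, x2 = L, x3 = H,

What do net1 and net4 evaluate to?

net1 = H; net4 = L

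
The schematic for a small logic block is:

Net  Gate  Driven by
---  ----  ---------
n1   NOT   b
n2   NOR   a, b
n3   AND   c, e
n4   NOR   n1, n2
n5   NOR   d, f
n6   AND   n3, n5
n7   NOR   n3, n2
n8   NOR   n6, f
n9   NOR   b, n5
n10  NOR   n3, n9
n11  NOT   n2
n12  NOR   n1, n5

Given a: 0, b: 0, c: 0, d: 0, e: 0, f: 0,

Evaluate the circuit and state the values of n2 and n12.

n2 = 1, n12 = 0

n1 = NOT b = NOT 0 = 1
n2 = a NOR b = 0 NOR 0 = 1
n5 = d NOR f = 0 NOR 0 = 1
n12 = n1 NOR n5 = 1 NOR 1 = 0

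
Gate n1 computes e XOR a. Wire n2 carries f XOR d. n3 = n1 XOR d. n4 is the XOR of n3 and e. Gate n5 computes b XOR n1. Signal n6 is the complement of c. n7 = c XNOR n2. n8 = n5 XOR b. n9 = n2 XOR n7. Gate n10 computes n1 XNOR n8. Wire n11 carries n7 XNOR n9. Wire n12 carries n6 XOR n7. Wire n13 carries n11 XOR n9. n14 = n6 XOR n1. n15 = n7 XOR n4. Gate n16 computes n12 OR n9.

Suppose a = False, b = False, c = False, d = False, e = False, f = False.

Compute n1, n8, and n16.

n1 = False, n8 = False, n16 = True

n1 = e XOR a = False XOR False = False
n2 = f XOR d = False XOR False = False
n5 = b XOR n1 = False XOR False = False
n6 = NOT c = NOT False = True
n7 = c XNOR n2 = False XNOR False = True
n8 = n5 XOR b = False XOR False = False
n9 = n2 XOR n7 = False XOR True = True
n12 = n6 XOR n7 = True XOR True = False
n16 = n12 OR n9 = False OR True = True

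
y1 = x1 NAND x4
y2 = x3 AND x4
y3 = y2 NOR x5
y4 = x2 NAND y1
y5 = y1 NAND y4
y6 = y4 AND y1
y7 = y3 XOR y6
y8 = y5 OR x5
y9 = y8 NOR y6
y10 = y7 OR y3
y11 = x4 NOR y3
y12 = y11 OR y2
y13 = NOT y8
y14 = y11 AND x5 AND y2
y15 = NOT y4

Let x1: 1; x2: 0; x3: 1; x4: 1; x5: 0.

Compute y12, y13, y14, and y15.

y12 = 1, y13 = 0, y14 = 0, y15 = 0

y1 = x1 NAND x4 = 1 NAND 1 = 0
y2 = x3 AND x4 = 1 AND 1 = 1
y3 = y2 NOR x5 = 1 NOR 0 = 0
y4 = x2 NAND y1 = 0 NAND 0 = 1
y5 = y1 NAND y4 = 0 NAND 1 = 1
y8 = y5 OR x5 = 1 OR 0 = 1
y11 = x4 NOR y3 = 1 NOR 0 = 0
y12 = y11 OR y2 = 0 OR 1 = 1
y13 = NOT y8 = NOT 1 = 0
y14 = y11 AND x5 AND y2 = 0 AND 0 AND 1 = 0
y15 = NOT y4 = NOT 1 = 0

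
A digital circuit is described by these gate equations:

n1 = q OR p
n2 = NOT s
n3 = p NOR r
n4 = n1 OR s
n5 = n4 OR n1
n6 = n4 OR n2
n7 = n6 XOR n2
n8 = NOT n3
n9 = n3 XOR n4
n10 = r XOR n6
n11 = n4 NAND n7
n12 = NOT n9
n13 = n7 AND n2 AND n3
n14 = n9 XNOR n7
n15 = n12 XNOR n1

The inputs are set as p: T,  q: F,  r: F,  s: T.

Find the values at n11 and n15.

n1 = q OR p = F OR T = T
n2 = NOT s = NOT T = F
n3 = p NOR r = T NOR F = F
n4 = n1 OR s = T OR T = T
n6 = n4 OR n2 = T OR F = T
n7 = n6 XOR n2 = T XOR F = T
n9 = n3 XOR n4 = F XOR T = T
n11 = n4 NAND n7 = T NAND T = F
n12 = NOT n9 = NOT T = F
n15 = n12 XNOR n1 = F XNOR T = F

n11 = F, n15 = F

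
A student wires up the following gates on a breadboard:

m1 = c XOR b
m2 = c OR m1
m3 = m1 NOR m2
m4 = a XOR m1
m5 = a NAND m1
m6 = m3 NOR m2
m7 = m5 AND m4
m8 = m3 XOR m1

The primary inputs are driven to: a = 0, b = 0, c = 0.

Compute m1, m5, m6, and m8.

m1 = 0; m5 = 1; m6 = 0; m8 = 1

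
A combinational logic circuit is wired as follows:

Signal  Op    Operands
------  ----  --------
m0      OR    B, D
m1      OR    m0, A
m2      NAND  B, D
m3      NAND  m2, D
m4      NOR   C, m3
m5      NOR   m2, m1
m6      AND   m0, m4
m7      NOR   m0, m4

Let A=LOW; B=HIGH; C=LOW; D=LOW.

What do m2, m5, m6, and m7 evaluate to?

m0 = B OR D = HIGH OR LOW = HIGH
m1 = m0 OR A = HIGH OR LOW = HIGH
m2 = B NAND D = HIGH NAND LOW = HIGH
m3 = m2 NAND D = HIGH NAND LOW = HIGH
m4 = C NOR m3 = LOW NOR HIGH = LOW
m5 = m2 NOR m1 = HIGH NOR HIGH = LOW
m6 = m0 AND m4 = HIGH AND LOW = LOW
m7 = m0 NOR m4 = HIGH NOR LOW = LOW

m2 = HIGH, m5 = LOW, m6 = LOW, m7 = LOW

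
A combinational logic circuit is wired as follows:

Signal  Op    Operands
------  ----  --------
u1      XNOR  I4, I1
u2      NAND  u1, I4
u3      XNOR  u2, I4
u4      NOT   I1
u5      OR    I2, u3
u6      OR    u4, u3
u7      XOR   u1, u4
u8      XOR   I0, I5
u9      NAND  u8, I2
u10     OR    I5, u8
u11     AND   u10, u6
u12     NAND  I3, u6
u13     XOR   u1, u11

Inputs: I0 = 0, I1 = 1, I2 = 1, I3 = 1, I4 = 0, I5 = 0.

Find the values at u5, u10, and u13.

u1 = I4 XNOR I1 = 0 XNOR 1 = 0
u2 = u1 NAND I4 = 0 NAND 0 = 1
u3 = u2 XNOR I4 = 1 XNOR 0 = 0
u4 = NOT I1 = NOT 1 = 0
u5 = I2 OR u3 = 1 OR 0 = 1
u6 = u4 OR u3 = 0 OR 0 = 0
u8 = I0 XOR I5 = 0 XOR 0 = 0
u10 = I5 OR u8 = 0 OR 0 = 0
u11 = u10 AND u6 = 0 AND 0 = 0
u13 = u1 XOR u11 = 0 XOR 0 = 0

u5 = 1, u10 = 0, u13 = 0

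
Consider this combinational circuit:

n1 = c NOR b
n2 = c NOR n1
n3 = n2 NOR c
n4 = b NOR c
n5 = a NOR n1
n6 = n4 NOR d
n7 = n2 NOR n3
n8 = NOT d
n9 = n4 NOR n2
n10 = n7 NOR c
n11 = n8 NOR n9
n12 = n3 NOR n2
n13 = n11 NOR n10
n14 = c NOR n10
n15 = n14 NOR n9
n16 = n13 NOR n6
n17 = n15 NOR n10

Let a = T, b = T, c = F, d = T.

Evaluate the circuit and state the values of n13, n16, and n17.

n13 = F, n16 = T, n17 = F

n1 = c NOR b = F NOR T = F
n2 = c NOR n1 = F NOR F = T
n3 = n2 NOR c = T NOR F = F
n4 = b NOR c = T NOR F = F
n6 = n4 NOR d = F NOR T = F
n7 = n2 NOR n3 = T NOR F = F
n8 = NOT d = NOT T = F
n9 = n4 NOR n2 = F NOR T = F
n10 = n7 NOR c = F NOR F = T
n11 = n8 NOR n9 = F NOR F = T
n13 = n11 NOR n10 = T NOR T = F
n14 = c NOR n10 = F NOR T = F
n15 = n14 NOR n9 = F NOR F = T
n16 = n13 NOR n6 = F NOR F = T
n17 = n15 NOR n10 = T NOR T = F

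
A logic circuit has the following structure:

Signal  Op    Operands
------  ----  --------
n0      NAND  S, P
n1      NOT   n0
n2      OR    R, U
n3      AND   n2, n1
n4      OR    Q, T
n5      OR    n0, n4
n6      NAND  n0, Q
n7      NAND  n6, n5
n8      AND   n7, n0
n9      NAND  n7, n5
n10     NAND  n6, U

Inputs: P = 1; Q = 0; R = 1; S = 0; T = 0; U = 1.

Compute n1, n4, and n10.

n1 = 0  n4 = 0  n10 = 0

n0 = S NAND P = 0 NAND 1 = 1
n1 = NOT n0 = NOT 1 = 0
n4 = Q OR T = 0 OR 0 = 0
n6 = n0 NAND Q = 1 NAND 0 = 1
n10 = n6 NAND U = 1 NAND 1 = 0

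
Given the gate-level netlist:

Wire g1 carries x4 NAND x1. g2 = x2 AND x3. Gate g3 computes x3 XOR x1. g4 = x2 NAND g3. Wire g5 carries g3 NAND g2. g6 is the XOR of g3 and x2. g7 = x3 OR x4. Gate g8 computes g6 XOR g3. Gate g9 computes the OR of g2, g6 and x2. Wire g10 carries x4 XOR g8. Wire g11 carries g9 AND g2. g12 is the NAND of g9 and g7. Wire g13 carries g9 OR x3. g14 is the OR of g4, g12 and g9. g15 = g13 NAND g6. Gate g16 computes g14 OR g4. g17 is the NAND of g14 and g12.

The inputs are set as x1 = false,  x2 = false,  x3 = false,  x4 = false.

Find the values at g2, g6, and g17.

g2 = false, g6 = false, g17 = false

g2 = x2 AND x3 = false AND false = false
g3 = x3 XOR x1 = false XOR false = false
g4 = x2 NAND g3 = false NAND false = true
g6 = g3 XOR x2 = false XOR false = false
g7 = x3 OR x4 = false OR false = false
g9 = g2 OR g6 OR x2 = false OR false OR false = false
g12 = g9 NAND g7 = false NAND false = true
g14 = g4 OR g12 OR g9 = true OR true OR false = true
g17 = g14 NAND g12 = true NAND true = false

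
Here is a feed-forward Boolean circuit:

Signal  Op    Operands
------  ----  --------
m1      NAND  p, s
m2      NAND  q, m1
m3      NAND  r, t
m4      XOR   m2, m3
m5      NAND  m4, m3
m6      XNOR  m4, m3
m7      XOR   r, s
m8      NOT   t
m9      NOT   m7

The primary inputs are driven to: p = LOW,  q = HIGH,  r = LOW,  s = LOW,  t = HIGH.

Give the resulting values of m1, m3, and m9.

m1 = p NAND s = LOW NAND LOW = HIGH
m3 = r NAND t = LOW NAND HIGH = HIGH
m7 = r XOR s = LOW XOR LOW = LOW
m9 = NOT m7 = NOT LOW = HIGH

m1 = HIGH, m3 = HIGH, m9 = HIGH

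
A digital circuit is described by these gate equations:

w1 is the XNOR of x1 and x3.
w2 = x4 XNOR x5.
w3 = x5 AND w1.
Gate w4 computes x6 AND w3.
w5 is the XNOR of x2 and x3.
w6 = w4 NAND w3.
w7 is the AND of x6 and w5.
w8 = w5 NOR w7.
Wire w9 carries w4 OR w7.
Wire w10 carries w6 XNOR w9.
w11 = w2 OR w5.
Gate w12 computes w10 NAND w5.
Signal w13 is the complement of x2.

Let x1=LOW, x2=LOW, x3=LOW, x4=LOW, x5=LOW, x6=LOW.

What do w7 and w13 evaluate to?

w7 = LOW  w13 = HIGH

w5 = x2 XNOR x3 = LOW XNOR LOW = HIGH
w7 = x6 AND w5 = LOW AND HIGH = LOW
w13 = NOT x2 = NOT LOW = HIGH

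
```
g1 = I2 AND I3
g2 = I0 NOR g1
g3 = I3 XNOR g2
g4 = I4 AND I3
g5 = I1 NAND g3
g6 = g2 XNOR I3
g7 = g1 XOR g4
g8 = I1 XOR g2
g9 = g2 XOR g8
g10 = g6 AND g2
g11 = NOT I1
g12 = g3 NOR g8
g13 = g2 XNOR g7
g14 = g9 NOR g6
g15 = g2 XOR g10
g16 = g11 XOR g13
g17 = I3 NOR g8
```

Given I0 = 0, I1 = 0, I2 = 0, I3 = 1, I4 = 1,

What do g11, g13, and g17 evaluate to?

g1 = I2 AND I3 = 0 AND 1 = 0
g2 = I0 NOR g1 = 0 NOR 0 = 1
g4 = I4 AND I3 = 1 AND 1 = 1
g7 = g1 XOR g4 = 0 XOR 1 = 1
g8 = I1 XOR g2 = 0 XOR 1 = 1
g11 = NOT I1 = NOT 0 = 1
g13 = g2 XNOR g7 = 1 XNOR 1 = 1
g17 = I3 NOR g8 = 1 NOR 1 = 0

g11 = 1, g13 = 1, g17 = 0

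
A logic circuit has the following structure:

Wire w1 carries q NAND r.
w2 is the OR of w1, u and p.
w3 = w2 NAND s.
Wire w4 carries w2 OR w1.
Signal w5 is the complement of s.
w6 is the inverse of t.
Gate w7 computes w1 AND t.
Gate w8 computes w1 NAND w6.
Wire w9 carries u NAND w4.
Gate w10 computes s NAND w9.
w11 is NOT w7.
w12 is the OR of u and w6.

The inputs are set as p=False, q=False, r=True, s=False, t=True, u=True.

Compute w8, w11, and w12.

w8 = True; w11 = False; w12 = True

w1 = q NAND r = False NAND True = True
w6 = NOT t = NOT True = False
w7 = w1 AND t = True AND True = True
w8 = w1 NAND w6 = True NAND False = True
w11 = NOT w7 = NOT True = False
w12 = u OR w6 = True OR False = True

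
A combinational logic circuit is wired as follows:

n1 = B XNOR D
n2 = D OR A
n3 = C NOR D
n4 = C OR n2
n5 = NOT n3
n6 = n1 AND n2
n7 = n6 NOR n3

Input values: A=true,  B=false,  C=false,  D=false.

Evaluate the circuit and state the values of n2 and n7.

n1 = B XNOR D = false XNOR false = true
n2 = D OR A = false OR true = true
n3 = C NOR D = false NOR false = true
n6 = n1 AND n2 = true AND true = true
n7 = n6 NOR n3 = true NOR true = false

n2 = true, n7 = false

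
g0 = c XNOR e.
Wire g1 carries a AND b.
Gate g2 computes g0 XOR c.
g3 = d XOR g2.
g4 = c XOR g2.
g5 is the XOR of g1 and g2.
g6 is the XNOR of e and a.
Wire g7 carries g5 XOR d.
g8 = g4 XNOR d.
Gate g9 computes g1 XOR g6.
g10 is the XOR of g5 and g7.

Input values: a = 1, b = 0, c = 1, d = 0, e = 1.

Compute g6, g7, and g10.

g6 = 1, g7 = 0, g10 = 0

g0 = c XNOR e = 1 XNOR 1 = 1
g1 = a AND b = 1 AND 0 = 0
g2 = g0 XOR c = 1 XOR 1 = 0
g5 = g1 XOR g2 = 0 XOR 0 = 0
g6 = e XNOR a = 1 XNOR 1 = 1
g7 = g5 XOR d = 0 XOR 0 = 0
g10 = g5 XOR g7 = 0 XOR 0 = 0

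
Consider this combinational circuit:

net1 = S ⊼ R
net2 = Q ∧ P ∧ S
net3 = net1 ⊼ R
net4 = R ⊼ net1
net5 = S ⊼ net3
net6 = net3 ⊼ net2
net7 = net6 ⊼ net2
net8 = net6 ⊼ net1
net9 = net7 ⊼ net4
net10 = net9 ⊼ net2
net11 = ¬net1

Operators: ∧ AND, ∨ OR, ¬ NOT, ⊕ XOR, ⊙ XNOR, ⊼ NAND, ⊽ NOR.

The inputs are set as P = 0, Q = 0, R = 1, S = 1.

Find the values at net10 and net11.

net10 = 1, net11 = 1

net1 = S NAND R = 1 NAND 1 = 0
net2 = Q AND P AND S = 0 AND 0 AND 1 = 0
net3 = net1 NAND R = 0 NAND 1 = 1
net4 = R NAND net1 = 1 NAND 0 = 1
net6 = net3 NAND net2 = 1 NAND 0 = 1
net7 = net6 NAND net2 = 1 NAND 0 = 1
net9 = net7 NAND net4 = 1 NAND 1 = 0
net10 = net9 NAND net2 = 0 NAND 0 = 1
net11 = NOT net1 = NOT 0 = 1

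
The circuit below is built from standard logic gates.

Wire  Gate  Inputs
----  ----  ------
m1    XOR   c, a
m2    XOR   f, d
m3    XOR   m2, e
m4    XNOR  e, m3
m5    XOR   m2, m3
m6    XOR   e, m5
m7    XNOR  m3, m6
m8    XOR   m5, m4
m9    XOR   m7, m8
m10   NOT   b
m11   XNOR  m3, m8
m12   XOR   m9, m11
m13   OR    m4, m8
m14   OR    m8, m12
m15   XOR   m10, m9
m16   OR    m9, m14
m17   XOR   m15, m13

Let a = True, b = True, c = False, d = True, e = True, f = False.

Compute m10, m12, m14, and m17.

m10 = False; m12 = False; m14 = True; m17 = True

m2 = f XOR d = False XOR True = True
m3 = m2 XOR e = True XOR True = False
m4 = e XNOR m3 = True XNOR False = False
m5 = m2 XOR m3 = True XOR False = True
m6 = e XOR m5 = True XOR True = False
m7 = m3 XNOR m6 = False XNOR False = True
m8 = m5 XOR m4 = True XOR False = True
m9 = m7 XOR m8 = True XOR True = False
m10 = NOT b = NOT True = False
m11 = m3 XNOR m8 = False XNOR True = False
m12 = m9 XOR m11 = False XOR False = False
m13 = m4 OR m8 = False OR True = True
m14 = m8 OR m12 = True OR False = True
m15 = m10 XOR m9 = False XOR False = False
m17 = m15 XOR m13 = False XOR True = True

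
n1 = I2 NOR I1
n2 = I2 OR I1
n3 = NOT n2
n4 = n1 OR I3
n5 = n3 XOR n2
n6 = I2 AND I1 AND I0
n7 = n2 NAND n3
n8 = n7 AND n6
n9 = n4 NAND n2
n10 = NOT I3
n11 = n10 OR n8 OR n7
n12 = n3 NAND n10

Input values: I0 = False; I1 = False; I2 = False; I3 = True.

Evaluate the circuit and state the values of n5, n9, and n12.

n5 = True, n9 = True, n12 = True

n1 = I2 NOR I1 = False NOR False = True
n2 = I2 OR I1 = False OR False = False
n3 = NOT n2 = NOT False = True
n4 = n1 OR I3 = True OR True = True
n5 = n3 XOR n2 = True XOR False = True
n9 = n4 NAND n2 = True NAND False = True
n10 = NOT I3 = NOT True = False
n12 = n3 NAND n10 = True NAND False = True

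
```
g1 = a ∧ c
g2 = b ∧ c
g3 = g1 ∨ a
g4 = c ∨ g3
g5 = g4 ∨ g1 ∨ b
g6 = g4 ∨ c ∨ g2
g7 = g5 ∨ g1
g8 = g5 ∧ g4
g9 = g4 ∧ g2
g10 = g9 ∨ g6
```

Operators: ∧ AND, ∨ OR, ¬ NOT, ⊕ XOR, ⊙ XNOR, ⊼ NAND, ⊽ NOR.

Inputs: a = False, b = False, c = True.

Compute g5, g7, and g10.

g5 = True  g7 = True  g10 = True

g1 = a AND c = False AND True = False
g2 = b AND c = False AND True = False
g3 = g1 OR a = False OR False = False
g4 = c OR g3 = True OR False = True
g5 = g4 OR g1 OR b = True OR False OR False = True
g6 = g4 OR c OR g2 = True OR True OR False = True
g7 = g5 OR g1 = True OR False = True
g9 = g4 AND g2 = True AND False = False
g10 = g9 OR g6 = False OR True = True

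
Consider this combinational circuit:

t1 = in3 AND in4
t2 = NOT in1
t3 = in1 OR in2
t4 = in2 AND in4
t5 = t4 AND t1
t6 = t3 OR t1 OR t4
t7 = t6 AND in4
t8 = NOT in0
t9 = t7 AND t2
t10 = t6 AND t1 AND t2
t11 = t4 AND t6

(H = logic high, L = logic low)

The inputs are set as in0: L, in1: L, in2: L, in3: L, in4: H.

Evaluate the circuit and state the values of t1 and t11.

t1 = L; t11 = L

t1 = in3 AND in4 = L AND H = L
t3 = in1 OR in2 = L OR L = L
t4 = in2 AND in4 = L AND H = L
t6 = t3 OR t1 OR t4 = L OR L OR L = L
t11 = t4 AND t6 = L AND L = L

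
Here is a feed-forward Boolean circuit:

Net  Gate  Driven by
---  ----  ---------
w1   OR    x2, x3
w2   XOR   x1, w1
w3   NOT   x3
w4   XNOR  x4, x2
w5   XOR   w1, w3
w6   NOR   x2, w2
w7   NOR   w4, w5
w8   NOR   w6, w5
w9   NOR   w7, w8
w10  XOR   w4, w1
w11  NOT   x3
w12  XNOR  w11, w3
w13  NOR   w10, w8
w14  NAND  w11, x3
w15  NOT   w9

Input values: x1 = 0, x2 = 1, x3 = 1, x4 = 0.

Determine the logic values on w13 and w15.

w1 = x2 OR x3 = 1 OR 1 = 1
w2 = x1 XOR w1 = 0 XOR 1 = 1
w3 = NOT x3 = NOT 1 = 0
w4 = x4 XNOR x2 = 0 XNOR 1 = 0
w5 = w1 XOR w3 = 1 XOR 0 = 1
w6 = x2 NOR w2 = 1 NOR 1 = 0
w7 = w4 NOR w5 = 0 NOR 1 = 0
w8 = w6 NOR w5 = 0 NOR 1 = 0
w9 = w7 NOR w8 = 0 NOR 0 = 1
w10 = w4 XOR w1 = 0 XOR 1 = 1
w13 = w10 NOR w8 = 1 NOR 0 = 0
w15 = NOT w9 = NOT 1 = 0

w13 = 0; w15 = 0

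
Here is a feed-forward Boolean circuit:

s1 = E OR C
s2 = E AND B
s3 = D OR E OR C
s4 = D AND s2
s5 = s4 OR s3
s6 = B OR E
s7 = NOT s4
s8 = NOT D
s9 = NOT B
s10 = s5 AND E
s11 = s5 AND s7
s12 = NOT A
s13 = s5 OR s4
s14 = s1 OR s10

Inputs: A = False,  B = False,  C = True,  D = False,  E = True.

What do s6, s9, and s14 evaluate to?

s1 = E OR C = True OR True = True
s2 = E AND B = True AND False = False
s3 = D OR E OR C = False OR True OR True = True
s4 = D AND s2 = False AND False = False
s5 = s4 OR s3 = False OR True = True
s6 = B OR E = False OR True = True
s9 = NOT B = NOT False = True
s10 = s5 AND E = True AND True = True
s14 = s1 OR s10 = True OR True = True

s6 = True, s9 = True, s14 = True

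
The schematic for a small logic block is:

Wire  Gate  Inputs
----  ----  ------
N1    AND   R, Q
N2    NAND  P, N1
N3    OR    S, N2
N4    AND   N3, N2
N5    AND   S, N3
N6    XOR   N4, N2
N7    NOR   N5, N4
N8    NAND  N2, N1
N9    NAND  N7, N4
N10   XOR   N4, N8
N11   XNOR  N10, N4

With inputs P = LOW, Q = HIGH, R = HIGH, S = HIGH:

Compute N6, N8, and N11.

N1 = R AND Q = HIGH AND HIGH = HIGH
N2 = P NAND N1 = LOW NAND HIGH = HIGH
N3 = S OR N2 = HIGH OR HIGH = HIGH
N4 = N3 AND N2 = HIGH AND HIGH = HIGH
N6 = N4 XOR N2 = HIGH XOR HIGH = LOW
N8 = N2 NAND N1 = HIGH NAND HIGH = LOW
N10 = N4 XOR N8 = HIGH XOR LOW = HIGH
N11 = N10 XNOR N4 = HIGH XNOR HIGH = HIGH

N6 = LOW, N8 = LOW, N11 = HIGH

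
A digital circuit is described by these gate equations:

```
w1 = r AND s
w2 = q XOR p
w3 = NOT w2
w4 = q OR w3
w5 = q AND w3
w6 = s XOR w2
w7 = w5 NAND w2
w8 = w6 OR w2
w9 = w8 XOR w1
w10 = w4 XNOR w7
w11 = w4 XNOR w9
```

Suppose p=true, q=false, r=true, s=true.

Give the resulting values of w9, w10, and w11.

w9 = false, w10 = false, w11 = true

w1 = r AND s = true AND true = true
w2 = q XOR p = false XOR true = true
w3 = NOT w2 = NOT true = false
w4 = q OR w3 = false OR false = false
w5 = q AND w3 = false AND false = false
w6 = s XOR w2 = true XOR true = false
w7 = w5 NAND w2 = false NAND true = true
w8 = w6 OR w2 = false OR true = true
w9 = w8 XOR w1 = true XOR true = false
w10 = w4 XNOR w7 = false XNOR true = false
w11 = w4 XNOR w9 = false XNOR false = true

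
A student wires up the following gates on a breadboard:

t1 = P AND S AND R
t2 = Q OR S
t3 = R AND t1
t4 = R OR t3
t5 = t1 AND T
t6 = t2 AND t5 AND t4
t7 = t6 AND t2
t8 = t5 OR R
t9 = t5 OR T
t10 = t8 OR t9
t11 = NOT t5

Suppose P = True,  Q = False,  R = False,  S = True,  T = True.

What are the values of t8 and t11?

t1 = P AND S AND R = True AND True AND False = False
t5 = t1 AND T = False AND True = False
t8 = t5 OR R = False OR False = False
t11 = NOT t5 = NOT False = True

t8 = False  t11 = True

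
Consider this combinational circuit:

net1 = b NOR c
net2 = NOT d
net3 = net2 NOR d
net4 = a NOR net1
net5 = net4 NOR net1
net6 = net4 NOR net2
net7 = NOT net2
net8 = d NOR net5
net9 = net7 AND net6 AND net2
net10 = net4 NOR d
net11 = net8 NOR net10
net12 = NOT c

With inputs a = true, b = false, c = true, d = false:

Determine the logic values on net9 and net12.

net9 = false, net12 = false

net1 = b NOR c = false NOR true = false
net2 = NOT d = NOT false = true
net4 = a NOR net1 = true NOR false = false
net6 = net4 NOR net2 = false NOR true = false
net7 = NOT net2 = NOT true = false
net9 = net7 AND net6 AND net2 = false AND false AND true = false
net12 = NOT c = NOT true = false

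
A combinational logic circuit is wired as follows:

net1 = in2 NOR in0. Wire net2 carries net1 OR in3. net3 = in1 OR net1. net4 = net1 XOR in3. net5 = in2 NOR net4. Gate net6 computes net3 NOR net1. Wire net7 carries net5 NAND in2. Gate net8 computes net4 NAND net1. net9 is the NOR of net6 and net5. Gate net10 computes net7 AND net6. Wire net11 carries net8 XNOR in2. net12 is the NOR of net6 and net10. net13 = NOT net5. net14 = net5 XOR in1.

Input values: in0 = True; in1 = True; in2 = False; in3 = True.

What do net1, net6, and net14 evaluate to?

net1 = in2 NOR in0 = False NOR True = False
net3 = in1 OR net1 = True OR False = True
net4 = net1 XOR in3 = False XOR True = True
net5 = in2 NOR net4 = False NOR True = False
net6 = net3 NOR net1 = True NOR False = False
net14 = net5 XOR in1 = False XOR True = True

net1 = False, net6 = False, net14 = True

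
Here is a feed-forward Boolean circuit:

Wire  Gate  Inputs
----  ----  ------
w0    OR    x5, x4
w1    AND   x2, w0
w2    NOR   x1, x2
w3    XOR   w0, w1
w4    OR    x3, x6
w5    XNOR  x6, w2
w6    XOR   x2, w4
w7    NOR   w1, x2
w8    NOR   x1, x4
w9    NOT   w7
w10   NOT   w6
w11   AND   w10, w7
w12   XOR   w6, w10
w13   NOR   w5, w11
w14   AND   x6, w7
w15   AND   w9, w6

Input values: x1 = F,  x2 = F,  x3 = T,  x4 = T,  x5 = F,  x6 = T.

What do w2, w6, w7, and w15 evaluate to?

w0 = x5 OR x4 = F OR T = T
w1 = x2 AND w0 = F AND T = F
w2 = x1 NOR x2 = F NOR F = T
w4 = x3 OR x6 = T OR T = T
w6 = x2 XOR w4 = F XOR T = T
w7 = w1 NOR x2 = F NOR F = T
w9 = NOT w7 = NOT T = F
w15 = w9 AND w6 = F AND T = F

w2 = T, w6 = T, w7 = T, w15 = F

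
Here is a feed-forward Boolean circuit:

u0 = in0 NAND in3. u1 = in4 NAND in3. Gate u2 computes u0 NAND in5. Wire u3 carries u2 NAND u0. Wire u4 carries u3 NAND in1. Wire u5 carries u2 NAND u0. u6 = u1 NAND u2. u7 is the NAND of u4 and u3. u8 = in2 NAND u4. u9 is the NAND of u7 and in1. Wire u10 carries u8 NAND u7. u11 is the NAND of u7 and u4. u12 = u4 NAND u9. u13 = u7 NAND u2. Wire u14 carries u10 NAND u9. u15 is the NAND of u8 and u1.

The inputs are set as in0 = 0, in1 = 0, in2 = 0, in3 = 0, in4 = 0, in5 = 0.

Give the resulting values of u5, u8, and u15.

u5 = 0; u8 = 1; u15 = 0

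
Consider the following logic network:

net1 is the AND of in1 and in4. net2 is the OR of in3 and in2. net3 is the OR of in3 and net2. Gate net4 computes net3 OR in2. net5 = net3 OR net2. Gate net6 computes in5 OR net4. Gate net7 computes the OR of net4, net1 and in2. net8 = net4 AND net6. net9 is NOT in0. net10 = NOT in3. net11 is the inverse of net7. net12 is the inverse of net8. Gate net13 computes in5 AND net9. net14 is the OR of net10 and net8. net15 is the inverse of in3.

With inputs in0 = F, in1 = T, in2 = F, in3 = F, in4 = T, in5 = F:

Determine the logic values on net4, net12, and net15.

net2 = in3 OR in2 = F OR F = F
net3 = in3 OR net2 = F OR F = F
net4 = net3 OR in2 = F OR F = F
net6 = in5 OR net4 = F OR F = F
net8 = net4 AND net6 = F AND F = F
net12 = NOT net8 = NOT F = T
net15 = NOT in3 = NOT F = T

net4 = F  net12 = T  net15 = T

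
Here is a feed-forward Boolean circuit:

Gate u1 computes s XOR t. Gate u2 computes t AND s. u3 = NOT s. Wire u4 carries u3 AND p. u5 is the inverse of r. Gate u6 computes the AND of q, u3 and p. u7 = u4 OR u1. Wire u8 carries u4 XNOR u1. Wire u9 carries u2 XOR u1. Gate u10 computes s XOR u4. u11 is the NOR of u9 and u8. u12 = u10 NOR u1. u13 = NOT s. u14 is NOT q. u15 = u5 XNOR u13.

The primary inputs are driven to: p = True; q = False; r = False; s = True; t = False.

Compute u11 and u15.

u1 = s XOR t = True XOR False = True
u2 = t AND s = False AND True = False
u3 = NOT s = NOT True = False
u4 = u3 AND p = False AND True = False
u5 = NOT r = NOT False = True
u8 = u4 XNOR u1 = False XNOR True = False
u9 = u2 XOR u1 = False XOR True = True
u11 = u9 NOR u8 = True NOR False = False
u13 = NOT s = NOT True = False
u15 = u5 XNOR u13 = True XNOR False = False

u11 = False, u15 = False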